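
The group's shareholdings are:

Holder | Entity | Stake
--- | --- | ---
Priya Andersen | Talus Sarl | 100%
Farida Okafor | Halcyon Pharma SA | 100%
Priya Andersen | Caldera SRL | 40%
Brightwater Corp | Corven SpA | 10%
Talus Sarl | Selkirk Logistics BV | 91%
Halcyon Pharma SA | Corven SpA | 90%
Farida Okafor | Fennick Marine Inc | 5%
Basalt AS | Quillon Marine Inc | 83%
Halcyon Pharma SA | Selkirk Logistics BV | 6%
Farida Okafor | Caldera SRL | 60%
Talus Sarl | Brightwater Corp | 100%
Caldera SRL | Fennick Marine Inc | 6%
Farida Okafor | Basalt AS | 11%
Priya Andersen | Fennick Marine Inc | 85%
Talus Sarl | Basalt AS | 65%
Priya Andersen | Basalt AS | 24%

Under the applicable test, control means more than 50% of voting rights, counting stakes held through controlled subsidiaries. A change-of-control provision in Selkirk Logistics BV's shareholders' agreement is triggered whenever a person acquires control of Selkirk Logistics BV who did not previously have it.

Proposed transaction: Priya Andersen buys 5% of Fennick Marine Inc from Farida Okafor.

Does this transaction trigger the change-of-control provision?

No

The purchase adds only to Priya's holdings (Farida's stake shrinks), so Priya is the only person who could newly come to control Selkirk.
Priya holds 100% of Talus, so Priya controls Talus.
Talus holds 91% of Selkirk, so Priya controls Selkirk.
So Priya already controls Selkirk before the transaction.
After the purchase, Priya's direct stake in Fennick rises to 85% + 5% = 90%, and Farida's stake falls to 0%.
Priya controlled Selkirk already, so this is not a new person acquiring control; every other person's position is unchanged or reduced.
No new person acquires control, so the clause is not triggered.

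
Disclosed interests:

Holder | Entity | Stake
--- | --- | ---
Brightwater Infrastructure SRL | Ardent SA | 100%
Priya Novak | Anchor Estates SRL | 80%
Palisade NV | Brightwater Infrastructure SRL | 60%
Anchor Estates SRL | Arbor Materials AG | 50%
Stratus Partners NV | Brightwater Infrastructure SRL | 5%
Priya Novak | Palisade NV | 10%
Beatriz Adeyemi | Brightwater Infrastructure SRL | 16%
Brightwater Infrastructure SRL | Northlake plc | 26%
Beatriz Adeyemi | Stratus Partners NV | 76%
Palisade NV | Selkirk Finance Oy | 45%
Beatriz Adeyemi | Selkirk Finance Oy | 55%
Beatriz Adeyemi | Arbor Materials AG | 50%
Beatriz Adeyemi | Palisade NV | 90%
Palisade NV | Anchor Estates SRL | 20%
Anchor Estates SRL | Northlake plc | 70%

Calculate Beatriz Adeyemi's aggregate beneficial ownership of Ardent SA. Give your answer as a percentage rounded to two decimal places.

Beatriz reaches Ardent along 3 paths.
Via Palisade → Brightwater: 90% × 60% × 100% = 54%.
Via Brightwater: 16% × 100% = 16%.
Via Stratus → Brightwater: 76% × 5% × 100% = 3.8%.
Total: 54% + 16% + 3.8% = 73.8%.
Rounded: 73.80%.

73.80%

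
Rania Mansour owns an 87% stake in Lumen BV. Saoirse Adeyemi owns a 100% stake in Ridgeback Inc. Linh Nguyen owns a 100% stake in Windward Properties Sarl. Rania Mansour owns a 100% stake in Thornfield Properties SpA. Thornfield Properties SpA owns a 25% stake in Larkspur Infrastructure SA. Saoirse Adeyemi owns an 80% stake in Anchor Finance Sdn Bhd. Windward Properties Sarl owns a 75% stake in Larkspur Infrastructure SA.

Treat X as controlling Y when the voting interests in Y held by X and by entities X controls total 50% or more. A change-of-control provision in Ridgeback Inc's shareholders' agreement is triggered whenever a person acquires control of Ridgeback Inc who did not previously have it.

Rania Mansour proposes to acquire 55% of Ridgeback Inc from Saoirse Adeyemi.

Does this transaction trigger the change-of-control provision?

The purchase adds only to Rania's holdings (Saoirse's stake shrinks), so Rania is the only person who could newly come to control Ridgeback.
Rania holds 87% of Lumen, so Rania controls Lumen.
Rania holds 100% of Thornfield, so Rania controls Thornfield.
Neither Rania nor any entity Rania controls holds any voting interest in Ridgeback.
So before the transaction, Rania does not control Ridgeback.
After the purchase, Rania holds 55% of Ridgeback directly, and Saoirse's stake falls to 45%.
Rania holds 55% of Ridgeback, so Rania controls Ridgeback.
Rania did not control Ridgeback before and does after, so the clause is triggered.

Yes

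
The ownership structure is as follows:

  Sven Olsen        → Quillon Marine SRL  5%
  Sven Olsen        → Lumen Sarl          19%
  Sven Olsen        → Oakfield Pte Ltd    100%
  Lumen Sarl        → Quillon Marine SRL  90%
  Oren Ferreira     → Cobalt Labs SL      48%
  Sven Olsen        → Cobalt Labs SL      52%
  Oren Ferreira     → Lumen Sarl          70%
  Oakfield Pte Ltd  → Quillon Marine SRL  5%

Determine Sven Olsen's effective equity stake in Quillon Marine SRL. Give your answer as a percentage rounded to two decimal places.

27.10%

Sven reaches Quillon along 3 paths.
Via Lumen: 19% × 90% = 17.1%.
Via Oakfield: 100% × 5% = 5%.
Direct stake: 5% = 5%.
Total: 17.1% + 5% + 5% = 27.1%.
Rounded: 27.10%.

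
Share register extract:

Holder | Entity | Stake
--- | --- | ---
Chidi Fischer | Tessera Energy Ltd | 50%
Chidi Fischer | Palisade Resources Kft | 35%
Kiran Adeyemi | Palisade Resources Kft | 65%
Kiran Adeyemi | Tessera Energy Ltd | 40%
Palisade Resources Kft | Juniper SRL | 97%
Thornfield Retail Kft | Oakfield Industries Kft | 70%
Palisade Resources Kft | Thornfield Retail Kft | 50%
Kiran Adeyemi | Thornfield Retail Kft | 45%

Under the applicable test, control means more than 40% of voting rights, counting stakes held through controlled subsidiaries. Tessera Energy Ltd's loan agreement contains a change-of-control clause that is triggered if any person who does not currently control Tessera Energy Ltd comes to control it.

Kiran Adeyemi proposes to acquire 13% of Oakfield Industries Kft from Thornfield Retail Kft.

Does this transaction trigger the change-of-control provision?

The purchase adds only to Kiran's holdings (Thornfield's stake shrinks), so Kiran is the only person who could newly come to control Tessera.
Kiran holds 65% of Palisade, so Kiran controls Palisade.
Palisade holds 97% of Juniper, so Kiran controls Juniper.
Palisade and Kiran together hold 50% + 45% = 95% of Thornfield, so Kiran controls Thornfield.
Thornfield holds 70% of Oakfield, so Kiran controls Oakfield.
In Tessera, Kiran's side holds only 40%, not > 40%.
So before the transaction, Kiran does not control Tessera.
After the purchase, Kiran holds 13% of Oakfield directly, and Thornfield's stake falls to 57%.
Thornfield and Kiran together hold 57% + 13% = 70% of Oakfield, so Kiran controls Oakfield.
After the transaction, Kiran's side holds 40% of Tessera, not > 40%, so Kiran still does not control Tessera.
No new person acquires control, so the clause is not triggered.

No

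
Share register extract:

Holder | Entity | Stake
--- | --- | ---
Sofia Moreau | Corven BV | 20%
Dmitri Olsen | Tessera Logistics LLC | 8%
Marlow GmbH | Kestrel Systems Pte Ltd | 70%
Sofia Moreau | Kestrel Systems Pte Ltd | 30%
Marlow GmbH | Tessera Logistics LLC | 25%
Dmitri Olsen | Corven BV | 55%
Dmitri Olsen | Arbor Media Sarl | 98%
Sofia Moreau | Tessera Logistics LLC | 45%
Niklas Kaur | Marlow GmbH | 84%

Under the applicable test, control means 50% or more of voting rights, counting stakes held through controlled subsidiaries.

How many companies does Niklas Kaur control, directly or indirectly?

Niklas holds 84% of Marlow, so Niklas controls Marlow.
Marlow holds 70% of Kestrel, so Niklas controls Kestrel.
No other company's threshold is met.
Niklas controls 2 companies.

2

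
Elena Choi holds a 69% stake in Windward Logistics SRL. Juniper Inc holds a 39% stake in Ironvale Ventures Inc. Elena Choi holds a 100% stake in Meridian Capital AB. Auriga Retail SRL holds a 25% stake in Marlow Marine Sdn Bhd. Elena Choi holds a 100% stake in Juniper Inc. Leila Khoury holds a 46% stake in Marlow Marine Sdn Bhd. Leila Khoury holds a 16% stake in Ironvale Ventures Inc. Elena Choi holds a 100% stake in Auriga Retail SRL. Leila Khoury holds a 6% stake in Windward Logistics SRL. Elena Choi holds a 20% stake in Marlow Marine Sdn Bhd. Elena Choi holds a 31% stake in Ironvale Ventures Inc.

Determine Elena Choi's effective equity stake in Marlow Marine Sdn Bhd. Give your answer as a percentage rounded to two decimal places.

Elena reaches Marlow along 2 paths.
Direct stake: 20% = 20%.
Via Auriga: 100% × 25% = 25%.
Total: 20% + 25% = 45%.
Rounded: 45.00%.

45.00%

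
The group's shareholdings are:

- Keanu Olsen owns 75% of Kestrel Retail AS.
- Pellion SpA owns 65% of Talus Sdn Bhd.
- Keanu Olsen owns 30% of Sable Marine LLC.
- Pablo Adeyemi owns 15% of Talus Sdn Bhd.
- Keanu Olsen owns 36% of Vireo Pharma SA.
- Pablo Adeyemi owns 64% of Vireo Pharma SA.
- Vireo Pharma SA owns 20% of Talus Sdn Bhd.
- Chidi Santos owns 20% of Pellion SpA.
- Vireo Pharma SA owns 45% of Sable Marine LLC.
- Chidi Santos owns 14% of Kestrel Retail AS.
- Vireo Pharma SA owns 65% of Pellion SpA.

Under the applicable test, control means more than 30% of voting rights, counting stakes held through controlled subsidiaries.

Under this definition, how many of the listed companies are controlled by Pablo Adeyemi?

4

Pablo holds 64% of Vireo, so Pablo controls Vireo.
Vireo holds 65% of Pellion, so Pablo controls Pellion.
Vireo holds 45% of Sable, so Pablo controls Sable.
Pellion and Vireo and Pablo together hold 65% + 20% + 15% = 100% of Talus, so Pablo controls Talus.
No other company's threshold is met.
Pablo controls 4 companies.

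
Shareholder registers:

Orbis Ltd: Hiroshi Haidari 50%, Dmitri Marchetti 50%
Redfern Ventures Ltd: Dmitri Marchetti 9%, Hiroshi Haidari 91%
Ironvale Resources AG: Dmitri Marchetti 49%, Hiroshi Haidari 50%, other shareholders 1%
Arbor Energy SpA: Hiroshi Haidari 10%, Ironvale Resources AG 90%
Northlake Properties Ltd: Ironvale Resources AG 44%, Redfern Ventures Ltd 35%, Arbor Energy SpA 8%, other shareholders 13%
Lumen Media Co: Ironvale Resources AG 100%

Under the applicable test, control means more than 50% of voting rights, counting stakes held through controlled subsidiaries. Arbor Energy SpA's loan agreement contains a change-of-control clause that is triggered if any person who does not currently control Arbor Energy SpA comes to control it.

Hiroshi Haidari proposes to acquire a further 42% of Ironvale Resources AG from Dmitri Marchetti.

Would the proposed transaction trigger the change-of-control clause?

The purchase adds only to Hiroshi's holdings (Dmitri's stake shrinks), so Hiroshi is the only person who could newly come to control Arbor.
Hiroshi holds 91% of Redfern, so Hiroshi controls Redfern.
In Arbor, Hiroshi's side holds only 10%, not > 50%.
So before the transaction, Hiroshi does not control Arbor.
After the purchase, Hiroshi's direct stake in Ironvale rises to 50% + 42% = 92%, and Dmitri's stake falls to 7%.
Hiroshi holds 92% of Ironvale, so Hiroshi controls Ironvale.
Hiroshi and Ironvale together hold 10% + 90% = 100% of Arbor, so Hiroshi controls Arbor.
Hiroshi did not control Arbor before and does after, so the clause is triggered.

Yes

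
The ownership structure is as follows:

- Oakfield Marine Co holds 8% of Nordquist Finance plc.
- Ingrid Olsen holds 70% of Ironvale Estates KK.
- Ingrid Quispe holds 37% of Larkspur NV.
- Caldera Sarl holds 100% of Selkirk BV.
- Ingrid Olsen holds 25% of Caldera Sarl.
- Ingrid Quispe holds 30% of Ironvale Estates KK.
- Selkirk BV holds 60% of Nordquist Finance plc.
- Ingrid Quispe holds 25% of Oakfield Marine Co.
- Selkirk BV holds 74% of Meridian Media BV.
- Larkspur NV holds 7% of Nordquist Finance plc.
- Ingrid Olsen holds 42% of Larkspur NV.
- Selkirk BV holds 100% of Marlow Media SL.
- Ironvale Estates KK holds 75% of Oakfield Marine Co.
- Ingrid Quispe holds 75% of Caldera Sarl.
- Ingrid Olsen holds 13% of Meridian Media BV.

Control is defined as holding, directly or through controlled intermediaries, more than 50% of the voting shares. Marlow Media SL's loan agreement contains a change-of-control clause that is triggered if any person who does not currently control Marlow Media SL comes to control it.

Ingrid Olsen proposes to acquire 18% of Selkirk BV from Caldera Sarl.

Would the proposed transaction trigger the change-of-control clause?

The purchase adds only to Ingrid Olsen's holdings (Caldera's stake shrinks), so Ingrid Olsen is the only person who could newly come to control Marlow.
Ingrid Olsen holds 70% of Ironvale, so Ingrid Olsen controls Ironvale.
Ironvale holds 75% of Oakfield, so Ingrid Olsen controls Oakfield.
Neither Ingrid Olsen nor any entity Ingrid Olsen controls holds any voting interest in Marlow.
So before the transaction, Ingrid Olsen does not control Marlow.
After the purchase, Ingrid Olsen holds 18% of Selkirk directly, and Caldera's stake falls to 82%.
Ingrid Olsen's side now holds 18% of Selkirk, not > 50%, so Ingrid Olsen still does not control Selkirk.
After the transaction, neither Ingrid Olsen nor any entity Ingrid Olsen controls holds a voting interest in Marlow, so Ingrid Olsen still does not control it.
No new person acquires control, so the clause is not triggered.

No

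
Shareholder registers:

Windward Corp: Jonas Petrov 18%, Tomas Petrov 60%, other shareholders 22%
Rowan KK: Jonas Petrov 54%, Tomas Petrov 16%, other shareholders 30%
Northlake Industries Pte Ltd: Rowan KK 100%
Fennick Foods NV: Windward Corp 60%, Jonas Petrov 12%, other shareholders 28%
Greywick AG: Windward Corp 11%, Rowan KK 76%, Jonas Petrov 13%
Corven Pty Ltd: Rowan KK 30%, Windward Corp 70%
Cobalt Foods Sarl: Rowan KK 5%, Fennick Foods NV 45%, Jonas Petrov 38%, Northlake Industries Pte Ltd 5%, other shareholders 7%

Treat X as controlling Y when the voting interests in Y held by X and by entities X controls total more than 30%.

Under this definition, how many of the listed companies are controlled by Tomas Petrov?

4

Tomas holds 60% of Windward, so Tomas controls Windward.
Windward holds 60% of Fennick, so Tomas controls Fennick.
Windward holds 70% of Corven, so Tomas controls Corven.
Fennick holds 45% of Cobalt, so Tomas controls Cobalt.
No other company's threshold is met.
Tomas controls 4 companies.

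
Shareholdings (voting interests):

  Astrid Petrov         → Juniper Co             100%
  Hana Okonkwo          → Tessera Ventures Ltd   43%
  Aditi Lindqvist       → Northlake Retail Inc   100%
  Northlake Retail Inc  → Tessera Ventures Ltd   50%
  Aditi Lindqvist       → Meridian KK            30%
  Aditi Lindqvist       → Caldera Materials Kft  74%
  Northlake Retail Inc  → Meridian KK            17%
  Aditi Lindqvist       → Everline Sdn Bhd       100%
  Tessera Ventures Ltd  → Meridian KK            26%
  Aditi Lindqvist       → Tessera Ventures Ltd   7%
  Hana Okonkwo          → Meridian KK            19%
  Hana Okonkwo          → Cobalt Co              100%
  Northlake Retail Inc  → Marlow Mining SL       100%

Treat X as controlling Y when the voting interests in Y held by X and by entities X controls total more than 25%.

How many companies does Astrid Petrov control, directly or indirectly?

Astrid holds 100% of Juniper, so Astrid controls Juniper.
No other company's threshold is met.
Astrid controls 1 company.

1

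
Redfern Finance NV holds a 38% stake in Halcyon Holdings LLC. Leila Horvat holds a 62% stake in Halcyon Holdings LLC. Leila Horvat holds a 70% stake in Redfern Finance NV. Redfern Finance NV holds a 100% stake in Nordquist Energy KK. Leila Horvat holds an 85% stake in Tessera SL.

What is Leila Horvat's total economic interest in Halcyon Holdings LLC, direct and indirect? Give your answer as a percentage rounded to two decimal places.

88.60%

Leila reaches Halcyon along 2 paths.
Via Redfern: 70% × 38% = 26.6%.
Direct stake: 62% = 62%.
Total: 26.6% + 62% = 88.6%.
Rounded: 88.60%.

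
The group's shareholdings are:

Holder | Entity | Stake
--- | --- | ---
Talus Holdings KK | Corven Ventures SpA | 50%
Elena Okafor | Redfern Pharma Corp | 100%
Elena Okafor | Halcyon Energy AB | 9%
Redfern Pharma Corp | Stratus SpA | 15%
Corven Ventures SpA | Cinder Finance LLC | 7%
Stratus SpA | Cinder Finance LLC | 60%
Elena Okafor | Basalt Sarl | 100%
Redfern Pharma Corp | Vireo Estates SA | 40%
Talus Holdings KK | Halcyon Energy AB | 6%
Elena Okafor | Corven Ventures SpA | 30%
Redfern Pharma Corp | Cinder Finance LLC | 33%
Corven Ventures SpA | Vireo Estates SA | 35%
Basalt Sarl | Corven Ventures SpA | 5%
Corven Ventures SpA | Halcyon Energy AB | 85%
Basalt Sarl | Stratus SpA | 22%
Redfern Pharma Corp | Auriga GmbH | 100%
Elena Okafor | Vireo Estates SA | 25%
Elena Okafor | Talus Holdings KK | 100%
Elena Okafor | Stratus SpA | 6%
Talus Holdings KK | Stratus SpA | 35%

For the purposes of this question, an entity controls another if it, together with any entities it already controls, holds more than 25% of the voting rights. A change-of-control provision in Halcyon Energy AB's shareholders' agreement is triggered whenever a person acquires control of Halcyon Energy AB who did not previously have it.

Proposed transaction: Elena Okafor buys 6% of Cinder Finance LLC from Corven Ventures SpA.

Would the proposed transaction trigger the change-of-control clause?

No

The purchase adds only to Elena's holdings (Corven's stake shrinks), so Elena is the only person who could newly come to control Halcyon.
Elena holds 100% of Talus, so Elena controls Talus.
Elena holds 100% of Basalt, so Elena controls Basalt.
Basalt and Elena and Talus together hold 5% + 30% + 50% = 85% of Corven, so Elena controls Corven.
Corven and Elena and Talus together hold 85% + 9% + 6% = 100% of Halcyon, so Elena controls Halcyon.
So Elena already controls Halcyon before the transaction.
After the purchase, Elena holds 6% of Cinder directly, and Corven's stake falls to 1%.
Elena controlled Halcyon already, so this is not a new person acquiring control; every other person's position is unchanged or reduced.
No new person acquires control, so the clause is not triggered.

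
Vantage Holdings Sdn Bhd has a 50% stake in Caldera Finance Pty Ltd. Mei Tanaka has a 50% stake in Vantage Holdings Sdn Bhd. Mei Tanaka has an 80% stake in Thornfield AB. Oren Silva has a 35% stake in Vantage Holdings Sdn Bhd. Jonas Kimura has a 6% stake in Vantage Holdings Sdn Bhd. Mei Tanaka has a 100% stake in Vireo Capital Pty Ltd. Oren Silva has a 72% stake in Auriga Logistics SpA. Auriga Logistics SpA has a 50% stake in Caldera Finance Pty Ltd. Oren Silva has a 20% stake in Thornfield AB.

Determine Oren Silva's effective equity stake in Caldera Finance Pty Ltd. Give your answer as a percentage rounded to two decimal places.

53.50%

Oren reaches Caldera along 2 paths.
Via Vantage: 35% × 50% = 17.5%.
Via Auriga: 72% × 50% = 36%.
Total: 17.5% + 36% = 53.5%.
Rounded: 53.50%.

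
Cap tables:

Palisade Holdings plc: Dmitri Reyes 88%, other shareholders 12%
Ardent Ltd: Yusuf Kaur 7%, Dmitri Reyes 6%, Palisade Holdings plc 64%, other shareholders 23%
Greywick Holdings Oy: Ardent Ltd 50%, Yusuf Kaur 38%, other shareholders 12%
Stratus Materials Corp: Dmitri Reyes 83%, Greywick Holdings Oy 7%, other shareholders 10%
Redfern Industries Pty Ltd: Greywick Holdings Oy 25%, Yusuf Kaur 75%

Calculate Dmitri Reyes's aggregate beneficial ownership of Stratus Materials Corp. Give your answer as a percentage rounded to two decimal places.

Dmitri reaches Stratus along 3 paths.
Direct stake: 83% = 83%.
Via Ardent → Greywick: 6% × 50% × 7% = 0.21%.
Via Palisade → Ardent → Greywick: 88% × 64% × 50% × 7% = 1.9712%.
Total: 83% + 0.21% + 1.9712% = 85.1812%.
Rounded: 85.18%.

85.18%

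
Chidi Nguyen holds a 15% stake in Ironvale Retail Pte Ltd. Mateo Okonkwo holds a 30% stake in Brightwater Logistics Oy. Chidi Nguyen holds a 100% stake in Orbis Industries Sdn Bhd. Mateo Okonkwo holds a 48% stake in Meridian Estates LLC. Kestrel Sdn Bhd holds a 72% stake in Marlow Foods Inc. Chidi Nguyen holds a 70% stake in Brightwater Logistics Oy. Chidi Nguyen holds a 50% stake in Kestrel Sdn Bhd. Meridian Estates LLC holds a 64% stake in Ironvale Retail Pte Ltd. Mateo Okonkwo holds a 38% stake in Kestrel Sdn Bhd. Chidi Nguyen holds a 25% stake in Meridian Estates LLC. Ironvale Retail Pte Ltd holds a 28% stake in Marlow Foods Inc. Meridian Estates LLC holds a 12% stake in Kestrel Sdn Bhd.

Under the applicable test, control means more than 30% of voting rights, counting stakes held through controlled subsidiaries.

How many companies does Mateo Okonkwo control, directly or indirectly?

Mateo holds 48% of Meridian, so Mateo controls Meridian.
Meridian holds 64% of Ironvale, so Mateo controls Ironvale.
Meridian and Mateo together hold 12% + 38% = 50% of Kestrel, so Mateo controls Kestrel.
Kestrel and Ironvale together hold 72% + 28% = 100% of Marlow, so Mateo controls Marlow.
No other company's threshold is met.
Mateo controls 4 companies.

4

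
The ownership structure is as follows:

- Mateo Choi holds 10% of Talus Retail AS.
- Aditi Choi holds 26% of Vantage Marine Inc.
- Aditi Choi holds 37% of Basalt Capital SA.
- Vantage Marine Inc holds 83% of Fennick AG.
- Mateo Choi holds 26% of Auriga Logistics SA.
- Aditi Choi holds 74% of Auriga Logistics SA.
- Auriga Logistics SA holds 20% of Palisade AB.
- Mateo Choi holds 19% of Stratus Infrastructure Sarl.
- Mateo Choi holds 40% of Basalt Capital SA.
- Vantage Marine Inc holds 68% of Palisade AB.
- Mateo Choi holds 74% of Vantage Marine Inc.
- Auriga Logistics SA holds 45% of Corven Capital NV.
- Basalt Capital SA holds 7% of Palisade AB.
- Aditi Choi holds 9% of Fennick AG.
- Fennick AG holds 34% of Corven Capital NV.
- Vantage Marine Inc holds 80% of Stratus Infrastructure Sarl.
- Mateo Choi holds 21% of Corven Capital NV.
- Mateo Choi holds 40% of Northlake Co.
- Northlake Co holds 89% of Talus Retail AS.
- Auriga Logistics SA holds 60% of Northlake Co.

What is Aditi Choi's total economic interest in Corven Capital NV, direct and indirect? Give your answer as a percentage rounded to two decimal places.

Aditi reaches Corven along 3 paths.
Via Auriga: 74% × 45% = 33.3%.
Via Vantage → Fennick: 26% × 83% × 34% = 7.3372%.
Via Fennick: 9% × 34% = 3.06%.
Total: 33.3% + 7.3372% + 3.06% = 43.6972%.
Rounded: 43.70%.

43.70%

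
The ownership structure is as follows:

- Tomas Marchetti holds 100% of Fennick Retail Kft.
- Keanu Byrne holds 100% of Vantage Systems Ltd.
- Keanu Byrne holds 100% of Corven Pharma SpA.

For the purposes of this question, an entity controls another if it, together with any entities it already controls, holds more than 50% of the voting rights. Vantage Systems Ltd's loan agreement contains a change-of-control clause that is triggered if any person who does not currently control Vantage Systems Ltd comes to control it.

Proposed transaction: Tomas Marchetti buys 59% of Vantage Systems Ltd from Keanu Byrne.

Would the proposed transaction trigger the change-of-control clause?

Yes

The purchase adds only to Tomas's holdings (Keanu's stake shrinks), so Tomas is the only person who could newly come to control Vantage.
Tomas holds 100% of Fennick, so Tomas controls Fennick.
Neither Tomas nor any entity Tomas controls holds any voting interest in Vantage.
So before the transaction, Tomas does not control Vantage.
After the purchase, Tomas holds 59% of Vantage directly, and Keanu's stake falls to 41%.
Tomas holds 59% of Vantage, so Tomas controls Vantage.
Tomas did not control Vantage before and does after, so the clause is triggered.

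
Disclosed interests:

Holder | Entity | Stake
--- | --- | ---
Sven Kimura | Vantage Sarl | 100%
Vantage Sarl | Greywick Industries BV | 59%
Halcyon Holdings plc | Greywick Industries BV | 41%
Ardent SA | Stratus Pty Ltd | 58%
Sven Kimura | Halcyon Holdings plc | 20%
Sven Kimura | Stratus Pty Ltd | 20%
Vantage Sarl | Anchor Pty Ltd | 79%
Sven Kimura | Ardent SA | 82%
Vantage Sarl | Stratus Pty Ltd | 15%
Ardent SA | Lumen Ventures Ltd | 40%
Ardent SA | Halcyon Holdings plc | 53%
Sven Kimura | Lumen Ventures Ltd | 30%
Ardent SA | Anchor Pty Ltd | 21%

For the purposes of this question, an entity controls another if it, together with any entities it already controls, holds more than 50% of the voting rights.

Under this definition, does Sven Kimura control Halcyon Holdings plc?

Sven holds 82% of Ardent, so Sven controls Ardent.
Ardent and Sven together hold 53% + 20% = 73% of Halcyon, so Sven controls Halcyon.

Yes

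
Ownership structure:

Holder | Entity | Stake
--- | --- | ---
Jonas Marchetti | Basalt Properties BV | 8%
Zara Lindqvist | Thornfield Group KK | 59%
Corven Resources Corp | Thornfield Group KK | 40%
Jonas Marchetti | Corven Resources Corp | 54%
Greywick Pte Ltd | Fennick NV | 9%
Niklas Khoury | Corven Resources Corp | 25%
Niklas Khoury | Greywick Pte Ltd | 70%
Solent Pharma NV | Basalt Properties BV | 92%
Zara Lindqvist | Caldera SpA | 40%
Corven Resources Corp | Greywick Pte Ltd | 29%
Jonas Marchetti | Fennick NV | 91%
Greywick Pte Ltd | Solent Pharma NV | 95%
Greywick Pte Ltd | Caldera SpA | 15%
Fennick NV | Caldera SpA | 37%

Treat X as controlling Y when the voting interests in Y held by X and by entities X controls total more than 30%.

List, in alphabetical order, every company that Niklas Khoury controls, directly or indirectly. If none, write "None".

Basalt Properties BV, Greywick Pte Ltd, Solent Pharma NV

Niklas holds 70% of Greywick, so Niklas controls Greywick.
Greywick holds 95% of Solent, so Niklas controls Solent.
Solent holds 92% of Basalt, so Niklas controls Basalt.
No other company's threshold is met.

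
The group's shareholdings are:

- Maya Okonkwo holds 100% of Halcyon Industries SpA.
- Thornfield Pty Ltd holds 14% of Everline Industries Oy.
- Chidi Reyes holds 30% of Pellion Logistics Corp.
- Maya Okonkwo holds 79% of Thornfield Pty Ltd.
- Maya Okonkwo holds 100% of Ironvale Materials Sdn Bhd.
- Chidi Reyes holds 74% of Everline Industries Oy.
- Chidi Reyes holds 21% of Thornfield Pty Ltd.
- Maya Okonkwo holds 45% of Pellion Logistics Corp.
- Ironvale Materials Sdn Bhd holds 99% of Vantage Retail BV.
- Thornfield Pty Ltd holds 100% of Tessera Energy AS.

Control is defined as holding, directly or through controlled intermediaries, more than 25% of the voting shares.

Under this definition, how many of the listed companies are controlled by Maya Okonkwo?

Maya holds 45% of Pellion, so Maya controls Pellion.
Maya holds 79% of Thornfield, so Maya controls Thornfield.
Maya holds 100% of Ironvale, so Maya controls Ironvale.
Thornfield holds 100% of Tessera, so Maya controls Tessera.
Ironvale holds 99% of Vantage, so Maya controls Vantage.
Maya holds 100% of Halcyon, so Maya controls Halcyon.
No other company's threshold is met.
Maya controls 6 companies.

6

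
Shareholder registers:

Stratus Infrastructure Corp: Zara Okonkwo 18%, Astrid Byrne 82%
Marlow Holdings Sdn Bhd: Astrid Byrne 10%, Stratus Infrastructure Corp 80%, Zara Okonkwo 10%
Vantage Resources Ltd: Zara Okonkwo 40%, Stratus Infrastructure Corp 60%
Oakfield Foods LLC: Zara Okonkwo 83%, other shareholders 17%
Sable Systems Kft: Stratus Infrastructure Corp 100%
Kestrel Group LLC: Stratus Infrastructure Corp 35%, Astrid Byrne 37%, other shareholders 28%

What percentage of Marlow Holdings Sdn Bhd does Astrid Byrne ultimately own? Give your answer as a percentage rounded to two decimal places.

75.60%

Astrid reaches Marlow along 2 paths.
Direct stake: 10% = 10%.
Via Stratus: 82% × 80% = 65.6%.
Total: 10% + 65.6% = 75.6%.
Rounded: 75.60%.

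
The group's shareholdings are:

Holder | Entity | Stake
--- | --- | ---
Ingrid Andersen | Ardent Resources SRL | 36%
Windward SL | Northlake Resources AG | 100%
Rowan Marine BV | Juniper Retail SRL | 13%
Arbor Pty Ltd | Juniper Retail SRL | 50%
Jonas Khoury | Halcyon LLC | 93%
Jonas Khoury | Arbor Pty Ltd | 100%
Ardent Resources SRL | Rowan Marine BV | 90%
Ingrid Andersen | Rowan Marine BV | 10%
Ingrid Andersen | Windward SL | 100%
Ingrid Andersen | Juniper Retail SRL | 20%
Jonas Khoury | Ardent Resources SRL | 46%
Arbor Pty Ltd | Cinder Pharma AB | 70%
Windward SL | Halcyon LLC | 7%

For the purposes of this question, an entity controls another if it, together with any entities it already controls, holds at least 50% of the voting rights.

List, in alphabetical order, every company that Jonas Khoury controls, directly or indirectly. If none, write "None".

Arbor Pty Ltd, Cinder Pharma AB, Halcyon LLC, Juniper Retail SRL

Jonas holds 100% of Arbor, so Jonas controls Arbor.
Arbor holds 50% of Juniper, so Jonas controls Juniper.
Jonas holds 93% of Halcyon, so Jonas controls Halcyon.
Arbor holds 70% of Cinder, so Jonas controls Cinder.
No other company's threshold is met.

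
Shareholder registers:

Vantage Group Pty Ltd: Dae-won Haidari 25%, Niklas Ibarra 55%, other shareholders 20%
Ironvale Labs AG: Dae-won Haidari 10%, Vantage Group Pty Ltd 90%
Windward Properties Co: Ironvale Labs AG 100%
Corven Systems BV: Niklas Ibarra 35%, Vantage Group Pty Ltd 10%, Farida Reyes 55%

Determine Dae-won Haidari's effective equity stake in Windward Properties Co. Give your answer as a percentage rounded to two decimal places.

Dae-won reaches Windward along 2 paths.
Via Ironvale: 10% × 100% = 10%.
Via Vantage → Ironvale: 25% × 90% × 100% = 22.5%.
Total: 10% + 22.5% = 32.5%.
Rounded: 32.50%.

32.50%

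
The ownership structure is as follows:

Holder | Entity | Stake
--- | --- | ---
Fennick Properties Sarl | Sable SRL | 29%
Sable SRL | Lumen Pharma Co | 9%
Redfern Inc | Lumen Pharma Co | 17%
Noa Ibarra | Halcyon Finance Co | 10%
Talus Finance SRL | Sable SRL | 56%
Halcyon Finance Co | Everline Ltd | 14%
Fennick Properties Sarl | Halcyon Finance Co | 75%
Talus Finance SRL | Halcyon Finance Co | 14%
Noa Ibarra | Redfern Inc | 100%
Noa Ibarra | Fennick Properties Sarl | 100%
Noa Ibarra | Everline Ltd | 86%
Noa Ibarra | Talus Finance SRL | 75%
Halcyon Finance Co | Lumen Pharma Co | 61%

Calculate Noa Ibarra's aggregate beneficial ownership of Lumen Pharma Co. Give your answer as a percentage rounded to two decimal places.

Noa reaches Lumen along 6 paths.
Via Fennick → Sable: 100% × 29% × 9% = 2.61%.
Via Talus → Sable: 75% × 56% × 9% = 3.78%.
Via Talus → Halcyon: 75% × 14% × 61% = 6.405%.
Via Fennick → Halcyon: 100% × 75% × 61% = 45.75%.
Via Halcyon: 10% × 61% = 6.1%.
Via Redfern: 100% × 17% = 17%.
Total: 2.61% + 3.78% + 6.405% + 45.75% + 6.1% + 17% = 81.645%.
Rounded: 81.65%.

81.65%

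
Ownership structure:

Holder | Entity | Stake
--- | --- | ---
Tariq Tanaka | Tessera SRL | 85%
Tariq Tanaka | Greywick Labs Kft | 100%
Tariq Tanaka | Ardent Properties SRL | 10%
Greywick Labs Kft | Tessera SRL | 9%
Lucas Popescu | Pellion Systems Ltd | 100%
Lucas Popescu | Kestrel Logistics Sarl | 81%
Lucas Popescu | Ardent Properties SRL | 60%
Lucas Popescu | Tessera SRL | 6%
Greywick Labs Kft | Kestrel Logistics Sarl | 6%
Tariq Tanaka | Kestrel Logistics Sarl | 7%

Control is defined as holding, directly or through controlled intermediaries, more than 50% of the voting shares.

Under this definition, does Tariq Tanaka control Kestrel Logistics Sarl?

No

Tariq holds 100% of Greywick, so Tariq controls Greywick.
Tariq and Greywick together hold 85% + 9% = 94% of Tessera, so Tariq controls Tessera.
In Kestrel, Tariq's side holds only 7% + 6% = 13%, not > 50%.
So Tariq does not control Kestrel.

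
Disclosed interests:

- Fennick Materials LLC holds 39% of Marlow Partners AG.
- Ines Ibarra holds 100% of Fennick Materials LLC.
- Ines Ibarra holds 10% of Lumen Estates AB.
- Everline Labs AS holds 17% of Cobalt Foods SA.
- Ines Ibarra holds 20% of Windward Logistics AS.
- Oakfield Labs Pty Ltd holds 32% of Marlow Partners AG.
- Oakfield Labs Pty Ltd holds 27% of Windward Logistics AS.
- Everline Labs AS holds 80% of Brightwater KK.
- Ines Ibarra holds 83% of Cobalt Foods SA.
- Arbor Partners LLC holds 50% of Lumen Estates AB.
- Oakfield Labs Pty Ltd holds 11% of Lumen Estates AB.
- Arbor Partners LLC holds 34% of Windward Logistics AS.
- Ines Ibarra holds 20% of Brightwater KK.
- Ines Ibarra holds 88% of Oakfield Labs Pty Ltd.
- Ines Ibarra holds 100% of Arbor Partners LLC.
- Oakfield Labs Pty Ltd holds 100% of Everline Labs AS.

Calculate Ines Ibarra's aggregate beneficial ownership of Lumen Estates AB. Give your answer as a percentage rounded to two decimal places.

Ines reaches Lumen along 3 paths.
Via Oakfield: 88% × 11% = 9.68%.
Via Arbor: 100% × 50% = 50%.
Direct stake: 10% = 10%.
Total: 9.68% + 50% + 10% = 69.68%.

69.68%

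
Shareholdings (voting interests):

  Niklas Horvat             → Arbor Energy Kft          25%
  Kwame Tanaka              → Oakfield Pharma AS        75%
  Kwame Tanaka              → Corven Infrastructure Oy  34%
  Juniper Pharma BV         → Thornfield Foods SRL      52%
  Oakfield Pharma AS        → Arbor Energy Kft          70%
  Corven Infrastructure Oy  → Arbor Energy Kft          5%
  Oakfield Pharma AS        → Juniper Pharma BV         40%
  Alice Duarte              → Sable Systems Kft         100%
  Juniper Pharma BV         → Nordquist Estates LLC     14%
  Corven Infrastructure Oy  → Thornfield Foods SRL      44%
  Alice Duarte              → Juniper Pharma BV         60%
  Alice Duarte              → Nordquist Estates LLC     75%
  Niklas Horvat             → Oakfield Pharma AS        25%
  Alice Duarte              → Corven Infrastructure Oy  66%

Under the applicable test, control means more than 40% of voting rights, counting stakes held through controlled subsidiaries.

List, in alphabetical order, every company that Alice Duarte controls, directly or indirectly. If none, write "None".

Alice holds 60% of Juniper, so Alice controls Juniper.
Alice holds 66% of Corven, so Alice controls Corven.
Alice holds 100% of Sable, so Alice controls Sable.
Alice and Juniper together hold 75% + 14% = 89% of Nordquist, so Alice controls Nordquist.
Corven and Juniper together hold 44% + 52% = 96% of Thornfield, so Alice controls Thornfield.
No other company's threshold is met.

Corven Infrastructure Oy, Juniper Pharma BV, Nordquist Estates LLC, Sable Systems Kft, Thornfield Foods SRL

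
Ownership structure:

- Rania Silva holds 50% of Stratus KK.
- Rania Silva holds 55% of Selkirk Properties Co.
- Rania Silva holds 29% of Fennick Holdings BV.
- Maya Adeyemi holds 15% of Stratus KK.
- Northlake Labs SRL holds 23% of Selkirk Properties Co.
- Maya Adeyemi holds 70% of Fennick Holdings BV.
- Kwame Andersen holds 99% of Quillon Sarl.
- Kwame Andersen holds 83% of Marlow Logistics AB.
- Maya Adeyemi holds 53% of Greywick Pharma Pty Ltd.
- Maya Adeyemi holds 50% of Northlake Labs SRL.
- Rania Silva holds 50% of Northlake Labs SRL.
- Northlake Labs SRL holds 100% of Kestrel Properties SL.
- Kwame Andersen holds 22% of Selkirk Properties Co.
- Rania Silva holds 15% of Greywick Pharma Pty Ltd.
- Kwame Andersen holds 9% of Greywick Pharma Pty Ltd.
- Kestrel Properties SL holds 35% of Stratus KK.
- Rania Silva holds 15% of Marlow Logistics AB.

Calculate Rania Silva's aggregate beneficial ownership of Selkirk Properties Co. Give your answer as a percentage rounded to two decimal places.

Rania reaches Selkirk along 2 paths.
Direct stake: 55% = 55%.
Via Northlake: 50% × 23% = 11.5%.
Total: 55% + 11.5% = 66.5%.
Rounded: 66.50%.

66.50%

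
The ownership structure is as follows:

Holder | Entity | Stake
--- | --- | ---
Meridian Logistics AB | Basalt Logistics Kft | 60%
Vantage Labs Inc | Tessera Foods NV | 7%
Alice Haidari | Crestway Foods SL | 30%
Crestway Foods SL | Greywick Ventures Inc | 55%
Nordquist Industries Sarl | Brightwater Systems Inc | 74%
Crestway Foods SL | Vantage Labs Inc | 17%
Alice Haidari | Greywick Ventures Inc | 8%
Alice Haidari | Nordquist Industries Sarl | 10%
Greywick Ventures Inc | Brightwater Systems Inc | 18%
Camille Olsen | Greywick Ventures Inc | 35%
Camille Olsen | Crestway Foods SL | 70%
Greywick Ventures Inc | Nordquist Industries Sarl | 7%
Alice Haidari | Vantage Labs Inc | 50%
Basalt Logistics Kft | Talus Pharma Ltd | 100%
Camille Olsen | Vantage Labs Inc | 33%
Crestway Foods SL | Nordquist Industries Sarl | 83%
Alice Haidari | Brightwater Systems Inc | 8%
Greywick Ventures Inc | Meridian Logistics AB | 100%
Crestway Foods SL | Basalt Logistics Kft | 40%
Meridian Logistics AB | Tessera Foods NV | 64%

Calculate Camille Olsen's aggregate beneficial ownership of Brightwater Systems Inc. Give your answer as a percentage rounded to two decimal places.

Camille reaches Brightwater along 5 paths.
Via Crestway → Greywick: 70% × 55% × 18% = 6.93%.
Via Greywick: 35% × 18% = 6.3%.
Via Crestway → Nordquist: 70% × 83% × 74% = 42.994%.
Via Crestway → Greywick → Nordquist: 70% × 55% × 7% × 74% = 1.9943%.
Via Greywick → Nordquist: 35% × 7% × 74% = 1.813%.
Total: 6.93% + 6.3% + 42.994% + 1.9943% + 1.813% = 60.0313%.
Rounded: 60.03%.

60.03%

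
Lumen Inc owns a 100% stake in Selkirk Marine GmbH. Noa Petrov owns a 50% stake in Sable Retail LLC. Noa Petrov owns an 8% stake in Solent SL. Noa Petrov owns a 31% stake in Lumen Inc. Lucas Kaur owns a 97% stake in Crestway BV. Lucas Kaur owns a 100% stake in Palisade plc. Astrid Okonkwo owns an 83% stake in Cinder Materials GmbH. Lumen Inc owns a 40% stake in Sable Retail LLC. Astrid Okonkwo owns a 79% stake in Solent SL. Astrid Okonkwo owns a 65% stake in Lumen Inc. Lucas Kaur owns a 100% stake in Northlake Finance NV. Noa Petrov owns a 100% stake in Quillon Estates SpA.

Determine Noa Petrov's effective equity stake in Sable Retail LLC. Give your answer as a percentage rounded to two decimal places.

62.40%

Noa reaches Sable along 2 paths.
Via Lumen: 31% × 40% = 12.4%.
Direct stake: 50% = 50%.
Total: 12.4% + 50% = 62.4%.
Rounded: 62.40%.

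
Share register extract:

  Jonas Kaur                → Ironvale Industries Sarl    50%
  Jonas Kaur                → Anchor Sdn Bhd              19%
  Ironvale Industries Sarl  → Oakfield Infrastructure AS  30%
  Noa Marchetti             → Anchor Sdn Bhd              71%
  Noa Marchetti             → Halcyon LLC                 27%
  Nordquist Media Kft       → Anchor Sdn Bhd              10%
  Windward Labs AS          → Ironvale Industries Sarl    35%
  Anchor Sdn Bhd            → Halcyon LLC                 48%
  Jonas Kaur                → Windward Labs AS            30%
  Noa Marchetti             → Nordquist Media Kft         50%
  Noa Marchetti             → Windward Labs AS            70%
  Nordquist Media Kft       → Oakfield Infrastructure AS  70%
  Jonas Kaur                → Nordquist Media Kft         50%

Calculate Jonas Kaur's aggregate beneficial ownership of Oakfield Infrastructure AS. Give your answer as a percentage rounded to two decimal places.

Jonas reaches Oakfield along 3 paths.
Via Windward → Ironvale: 30% × 35% × 30% = 3.15%.
Via Ironvale: 50% × 30% = 15%.
Via Nordquist: 50% × 70% = 35%.
Total: 3.15% + 15% + 35% = 53.15%.

53.15%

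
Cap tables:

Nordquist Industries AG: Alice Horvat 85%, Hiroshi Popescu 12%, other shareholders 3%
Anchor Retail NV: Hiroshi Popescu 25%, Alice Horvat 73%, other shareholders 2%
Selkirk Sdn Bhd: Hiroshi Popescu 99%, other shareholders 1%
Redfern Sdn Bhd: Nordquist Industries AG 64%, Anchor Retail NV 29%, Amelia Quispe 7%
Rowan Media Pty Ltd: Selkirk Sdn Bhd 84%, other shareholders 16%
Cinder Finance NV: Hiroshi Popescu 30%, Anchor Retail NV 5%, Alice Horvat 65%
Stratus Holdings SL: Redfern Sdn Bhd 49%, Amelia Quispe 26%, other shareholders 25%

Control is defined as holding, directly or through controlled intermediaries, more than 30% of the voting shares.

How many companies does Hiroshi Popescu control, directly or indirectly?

Hiroshi holds 99% of Selkirk, so Hiroshi controls Selkirk.
Selkirk holds 84% of Rowan, so Hiroshi controls Rowan.
No other company's threshold is met.
Hiroshi controls 2 companies.

2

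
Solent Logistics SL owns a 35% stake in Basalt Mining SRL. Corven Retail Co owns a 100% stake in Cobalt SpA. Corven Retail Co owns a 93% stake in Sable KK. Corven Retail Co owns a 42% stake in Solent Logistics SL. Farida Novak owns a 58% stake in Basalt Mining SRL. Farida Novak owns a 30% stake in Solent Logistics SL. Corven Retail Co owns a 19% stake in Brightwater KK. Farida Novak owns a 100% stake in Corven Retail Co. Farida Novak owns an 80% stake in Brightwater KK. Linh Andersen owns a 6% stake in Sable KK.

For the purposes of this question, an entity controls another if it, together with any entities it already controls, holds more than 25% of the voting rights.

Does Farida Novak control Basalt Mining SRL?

Yes

Farida holds 100% of Corven, so Farida controls Corven.
Farida and Corven together hold 30% + 42% = 72% of Solent, so Farida controls Solent.
Solent and Farida together hold 35% + 58% = 93% of Basalt, so Farida controls Basalt.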